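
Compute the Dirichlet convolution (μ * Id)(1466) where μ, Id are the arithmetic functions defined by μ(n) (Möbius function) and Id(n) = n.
(μ * Id)(1466) = 732

Divisors of 1466: [1, 2, 733, 1466]. For each d | 1466:
  d = 1: μ(1) · Id(1466/1) = 1 · 1466 = 1466
  d = 2: μ(2) · Id(1466/2) = -1 · 733 = -733
  d = 733: μ(733) · Id(1466/733) = -1 · 2 = -2
  d = 1466: μ(1466) · Id(1466/1466) = 1 · 1 = 1
Summing: (μ * Id)(1466) = 1466 + -733 + -2 + 1 = 732.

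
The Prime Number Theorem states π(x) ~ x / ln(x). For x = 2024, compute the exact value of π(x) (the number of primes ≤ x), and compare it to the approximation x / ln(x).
π(2024) = 306;  x/ln(x) ≈ 265.87;  relative error ≈ 13.12%.

Directly count primes up to 2024: π(2024) = 306. The PNT approximation gives 2024/ln(2024) ≈ 2024/7.61283 ≈ 265.87. Relative error (π(x) − x/ln(x)) / π(x) ≈ 13.12%; the approximation is known to undercount slightly (Li(x) is a better estimate).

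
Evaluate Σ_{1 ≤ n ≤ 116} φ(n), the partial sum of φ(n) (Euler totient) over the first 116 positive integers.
Σ_{n ≤ 116} φ(n) = 4128

Compute φ(n) for each 1 ≤ n ≤ 116: φ(1) = 1, φ(2) = 1, φ(3) = 2, φ(4) = 2, φ(5) = 4, φ(6) = 2, φ(7) = 6, φ(8) = 4, φ(9) = 6, φ(10) = 4, φ(11) = 10, φ(12) = 4, φ(13) = 12, φ(14) = 6, φ(15) = 8, φ(16) = 8, φ(17) = 16, φ(18) = 6, φ(19) = 18, φ(20) = 8, φ(21) = 12, φ(22) = 10, φ(23) = 22, φ(24) = 8, φ(25) = 20, φ(26) = 12, φ(27) = 18, φ(28) = 12, φ(29) = 28, φ(30) = 8, φ(31) = 30, φ(32) = 16, φ(33) = 20, φ(34) = 16, φ(35) = 24, φ(36) = 12, φ(37) = 36, φ(38) = 18, φ(39) = 24, φ(40) = 16, φ(41) = 40, φ(42) = 12, φ(43) = 42, φ(44) = 20, φ(45) = 24, φ(46) = 22, φ(47) = 46, φ(48) = 16, φ(49) = 42, φ(50) = 20, φ(51) = 32, φ(52) = 24, φ(53) = 52, φ(54) = 18, φ(55) = 40, φ(56) = 24, φ(57) = 36, φ(58) = 28, φ(59) = 58, φ(60) = 16, φ(61) = 60, φ(62) = 30, φ(63) = 36, φ(64) = 32, φ(65) = 48, φ(66) = 20, φ(67) = 66, φ(68) = 32, φ(69) = 44, φ(70) = 24, φ(71) = 70, φ(72) = 24, φ(73) = 72, φ(74) = 36, φ(75) = 40, φ(76) = 36, φ(77) = 60, φ(78) = 24, φ(79) = 78, φ(80) = 32, φ(81) = 54, φ(82) = 40, φ(83) = 82, φ(84) = 24, φ(85) = 64, φ(86) = 42, φ(87) = 56, φ(88) = 40, φ(89) = 88, φ(90) = 24, φ(91) = 72, φ(92) = 44, φ(93) = 60, φ(94) = 46, φ(95) = 72, φ(96) = 32, φ(97) = 96, φ(98) = 42, φ(99) = 60, φ(100) = 40, φ(101) = 100, φ(102) = 32, φ(103) = 102, φ(104) = 48, φ(105) = 48, φ(106) = 52, φ(107) = 106, φ(108) = 36, φ(109) = 108, φ(110) = 40, φ(111) = 72, φ(112) = 48, φ(113) = 112, φ(114) = 36, φ(115) = 88, φ(116) = 56. Summing all 116 values: 4128. (Average order: Σ_{n ≤ x} φ(n) ~ (3/π²) x². For x = 116, (3/π²)·116² ≈ 4090.13.)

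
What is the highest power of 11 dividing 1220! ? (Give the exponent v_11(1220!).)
v_11(1220!) = 120

Legendre's formula: v_p(n!) = Σ_{k ≥ 1} ⌊n / p^k⌋. For p = 11, n = 1220, the terms are:
  ⌊1220/11^1⌋ = ⌊1220/11⌋ = 110
  ⌊1220/11^2⌋ = ⌊1220/121⌋ = 10
(the next term ⌊1220/11^3⌋ = 0, terminating the sum). Summing: v_11(1220!) = 110 + 10 = 120.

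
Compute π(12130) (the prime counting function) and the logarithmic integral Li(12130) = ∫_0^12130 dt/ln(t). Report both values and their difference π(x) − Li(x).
π(12130) = 1452;  Li(12130) ≈ 1474.93;  π(x) − Li(x) ≈ -22.93.

Direct count of primes ≤ 12130 gives π(12130) = 1452. Numerical evaluation of the logarithmic integral gives Li(12130) ≈ 1474.93. The difference π(x) − Li(x) ≈ -22.93 is typically negative for small/moderate x (Li(x) overestimates), though Littlewood's theorem shows this sign changes infinitely often.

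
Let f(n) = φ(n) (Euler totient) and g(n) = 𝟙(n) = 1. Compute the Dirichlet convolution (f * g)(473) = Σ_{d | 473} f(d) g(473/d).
(φ * 𝟙)(473) = 473

Divisors of 473: [1, 11, 43, 473]. For each d | 473:
  d = 1: φ(1) · 𝟙(473/1) = 1 · 1 = 1
  d = 11: φ(11) · 𝟙(473/11) = 10 · 1 = 10
  d = 43: φ(43) · 𝟙(473/43) = 42 · 1 = 42
  d = 473: φ(473) · 𝟙(473/473) = 420 · 1 = 420
Summing: (φ * 𝟙)(473) = 1 + 10 + 42 + 420 = 473.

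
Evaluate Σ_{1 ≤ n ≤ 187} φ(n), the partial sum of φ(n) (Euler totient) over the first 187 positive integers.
Σ_{n ≤ 187} φ(n) = 10704

Compute φ(n) for each 1 ≤ n ≤ 187: φ(1) = 1, φ(2) = 1, φ(3) = 2, φ(4) = 2, φ(5) = 4, φ(6) = 2, φ(7) = 6, φ(8) = 4, φ(9) = 6, φ(10) = 4, φ(11) = 10, φ(12) = 4, φ(13) = 12, φ(14) = 6, φ(15) = 8, φ(16) = 8, φ(17) = 16, φ(18) = 6, φ(19) = 18, φ(20) = 8, φ(21) = 12, φ(22) = 10, φ(23) = 22, φ(24) = 8, φ(25) = 20, φ(26) = 12, φ(27) = 18, φ(28) = 12, φ(29) = 28, φ(30) = 8, φ(31) = 30, φ(32) = 16, φ(33) = 20, φ(34) = 16, φ(35) = 24, φ(36) = 12, φ(37) = 36, φ(38) = 18, φ(39) = 24, φ(40) = 16, φ(41) = 40, φ(42) = 12, φ(43) = 42, φ(44) = 20, φ(45) = 24, φ(46) = 22, φ(47) = 46, φ(48) = 16, φ(49) = 42, φ(50) = 20, φ(51) = 32, φ(52) = 24, φ(53) = 52, φ(54) = 18, φ(55) = 40, φ(56) = 24, φ(57) = 36, φ(58) = 28, φ(59) = 58, φ(60) = 16, φ(61) = 60, φ(62) = 30, φ(63) = 36, φ(64) = 32, φ(65) = 48, φ(66) = 20, φ(67) = 66, φ(68) = 32, φ(69) = 44, φ(70) = 24, φ(71) = 70, φ(72) = 24, φ(73) = 72, φ(74) = 36, φ(75) = 40, φ(76) = 36, φ(77) = 60, φ(78) = 24, φ(79) = 78, φ(80) = 32, φ(81) = 54, φ(82) = 40, φ(83) = 82, φ(84) = 24, φ(85) = 64, φ(86) = 42, φ(87) = 56, φ(88) = 40, φ(89) = 88, φ(90) = 24, φ(91) = 72, φ(92) = 44, φ(93) = 60, φ(94) = 46, φ(95) = 72, φ(96) = 32, φ(97) = 96, φ(98) = 42, φ(99) = 60, φ(100) = 40, φ(101) = 100, φ(102) = 32, φ(103) = 102, φ(104) = 48, φ(105) = 48, φ(106) = 52, φ(107) = 106, φ(108) = 36, φ(109) = 108, φ(110) = 40, φ(111) = 72, φ(112) = 48, φ(113) = 112, φ(114) = 36, φ(115) = 88, φ(116) = 56, φ(117) = 72, φ(118) = 58, φ(119) = 96, φ(120) = 32, φ(121) = 110, φ(122) = 60, φ(123) = 80, φ(124) = 60, φ(125) = 100, φ(126) = 36, φ(127) = 126, φ(128) = 64, φ(129) = 84, φ(130) = 48, φ(131) = 130, φ(132) = 40, φ(133) = 108, φ(134) = 66, φ(135) = 72, φ(136) = 64, φ(137) = 136, φ(138) = 44, φ(139) = 138, φ(140) = 48, φ(141) = 92, φ(142) = 70, φ(143) = 120, φ(144) = 48, φ(145) = 112, φ(146) = 72, φ(147) = 84, φ(148) = 72, φ(149) = 148, φ(150) = 40, φ(151) = 150, φ(152) = 72, φ(153) = 96, φ(154) = 60, φ(155) = 120, φ(156) = 48, φ(157) = 156, φ(158) = 78, φ(159) = 104, φ(160) = 64, φ(161) = 132, φ(162) = 54, φ(163) = 162, φ(164) = 80, φ(165) = 80, φ(166) = 82, φ(167) = 166, φ(168) = 48, φ(169) = 156, φ(170) = 64, φ(171) = 108, φ(172) = 84, φ(173) = 172, φ(174) = 56, φ(175) = 120, φ(176) = 80, φ(177) = 116, φ(178) = 88, φ(179) = 178, φ(180) = 48, φ(181) = 180, φ(182) = 72, φ(183) = 120, φ(184) = 88, φ(185) = 144, φ(186) = 60, φ(187) = 160. Summing all 187 values: 10704. (Average order: Σ_{n ≤ x} φ(n) ~ (3/π²) x². For x = 187, (3/π²)·187² ≈ 10629.30.)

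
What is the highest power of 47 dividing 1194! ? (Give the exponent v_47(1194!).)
v_47(1194!) = 25

Legendre's formula: v_p(n!) = Σ_{k ≥ 1} ⌊n / p^k⌋. For p = 47, n = 1194, the terms are:
  ⌊1194/47^1⌋ = ⌊1194/47⌋ = 25
(the next term ⌊1194/47^2⌋ = 0, terminating the sum). Summing: v_47(1194!) = 25 = 25.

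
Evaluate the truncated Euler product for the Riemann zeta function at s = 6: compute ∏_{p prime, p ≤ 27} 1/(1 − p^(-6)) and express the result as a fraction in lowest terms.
∏ = 7921457489978054880231124911875/7786417203783354362865572118528

The primes p ≤ 27 are [2, 3, 5, 7, 11, 13, 17, 19, 23]. For each prime, (1 − 1/p^6)^(-1) = p^6 / (p^6 − 1). The product is (1 − 1/2^6)^(-1), (1 − 1/3^6)^(-1), (1 − 1/5^6)^(-1), (1 − 1/7^6)^(-1), (1 − 1/11^6)^(-1), (1 − 1/13^6)^(-1), (1 − 1/17^6)^(-1), (1 − 1/19^6)^(-1), (1 − 1/23^6)^(-1) = ∏ p^6 / (p^6 − 1) = 7921457489978054880231124911875/7786417203783354362865572118528.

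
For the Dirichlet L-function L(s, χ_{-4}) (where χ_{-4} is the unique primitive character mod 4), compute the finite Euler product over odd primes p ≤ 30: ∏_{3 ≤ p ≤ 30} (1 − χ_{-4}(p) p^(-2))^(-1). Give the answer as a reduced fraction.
∏ = 949136745811969/1035447238656000

The odd primes p ≤ 30 are [3, 5, 7, 11, 13, 17, 19, 23, 29]. For each, χ(p) = 1 if p ≡ 1 mod 4, χ(p) = −1 if p ≡ 3 mod 4. Taking (1 − χ(p)/p^2)^(-1) = p^2/(p^2 − χ(p)): (1 − (-1)/3^2)^(-1) · (1 − (1)/5^2)^(-1) · (1 − (-1)/7^2)^(-1) · (1 − (-1)/11^2)^(-1) · (1 − (1)/13^2)^(-1) · (1 − (1)/17^2)^(-1) · (1 − (-1)/19^2)^(-1) · (1 − (-1)/23^2)^(-1) · (1 − (1)/29^2)^(-1) = 949136745811969/1035447238656000.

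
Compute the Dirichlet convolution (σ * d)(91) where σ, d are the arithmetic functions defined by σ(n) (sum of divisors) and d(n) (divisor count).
(σ * d)(91) = 160

Divisors of 91: [1, 7, 13, 91]. For each d | 91:
  d = 1: σ(1) · d(91/1) = 1 · 4 = 4
  d = 7: σ(7) · d(91/7) = 8 · 2 = 16
  d = 13: σ(13) · d(91/13) = 14 · 2 = 28
  d = 91: σ(91) · d(91/91) = 112 · 1 = 112
Summing: (σ * d)(91) = 4 + 16 + 28 + 112 = 160.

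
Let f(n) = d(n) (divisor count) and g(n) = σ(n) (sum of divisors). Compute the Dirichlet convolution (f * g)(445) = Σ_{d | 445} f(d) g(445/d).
(d * σ)(445) = 736

Divisors of 445: [1, 5, 89, 445]. For each d | 445:
  d = 1: d(1) · σ(445/1) = 1 · 540 = 540
  d = 5: d(5) · σ(445/5) = 2 · 90 = 180
  d = 89: d(89) · σ(445/89) = 2 · 6 = 12
  d = 445: d(445) · σ(445/445) = 4 · 1 = 4
Summing: (d * σ)(445) = 540 + 180 + 12 + 4 = 736.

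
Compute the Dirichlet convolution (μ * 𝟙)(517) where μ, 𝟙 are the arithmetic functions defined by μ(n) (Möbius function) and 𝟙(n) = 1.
(μ * 𝟙)(517) = 0

Divisors of 517: [1, 11, 47, 517]. For each d | 517:
  d = 1: μ(1) · 𝟙(517/1) = 1 · 1 = 1
  d = 11: μ(11) · 𝟙(517/11) = -1 · 1 = -1
  d = 47: μ(47) · 𝟙(517/47) = -1 · 1 = -1
  d = 517: μ(517) · 𝟙(517/517) = 1 · 1 = 1
Summing: (μ * 𝟙)(517) = 1 + -1 + -1 + 1 = 0.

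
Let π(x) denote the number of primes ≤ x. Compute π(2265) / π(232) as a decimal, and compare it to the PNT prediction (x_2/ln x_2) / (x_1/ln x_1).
π(2265)/π(232) = 335/50 ≈ 6.7000;  PNT prediction ≈ 6.8833.

π(232) = 50 and π(2265) = 335, so π(2265)/π(232) ≈ 6.7000. The PNT-predicted ratio is (2265/ln(2265)) / (232/ln(232)) ≈ 6.8833. The two agree to within a few percent, as expected.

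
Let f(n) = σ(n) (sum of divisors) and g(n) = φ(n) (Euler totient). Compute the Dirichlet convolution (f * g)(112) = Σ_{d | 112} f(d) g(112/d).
(σ * φ)(112) = 1120

Divisors of 112: [1, 2, 4, 7, 8, 14, 16, 28, 56, 112]. For each d | 112:
  d = 1: σ(1) · φ(112/1) = 1 · 48 = 48
  d = 2: σ(2) · φ(112/2) = 3 · 24 = 72
  d = 4: σ(4) · φ(112/4) = 7 · 12 = 84
  d = 7: σ(7) · φ(112/7) = 8 · 8 = 64
  d = 8: σ(8) · φ(112/8) = 15 · 6 = 90
  d = 14: σ(14) · φ(112/14) = 24 · 4 = 96
  d = 16: σ(16) · φ(112/16) = 31 · 6 = 186
  d = 28: σ(28) · φ(112/28) = 56 · 2 = 112
  d = 56: σ(56) · φ(112/56) = 120 · 1 = 120
  d = 112: σ(112) · φ(112/112) = 248 · 1 = 248
Summing: (σ * φ)(112) = 48 + 72 + 84 + 64 + 90 + 96 + 186 + 112 + 120 + 248 = 1120.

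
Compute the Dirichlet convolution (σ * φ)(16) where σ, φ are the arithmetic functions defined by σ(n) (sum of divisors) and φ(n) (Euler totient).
(σ * φ)(16) = 80

Divisors of 16: [1, 2, 4, 8, 16]. For each d | 16:
  d = 1: σ(1) · φ(16/1) = 1 · 8 = 8
  d = 2: σ(2) · φ(16/2) = 3 · 4 = 12
  d = 4: σ(4) · φ(16/4) = 7 · 2 = 14
  d = 8: σ(8) · φ(16/8) = 15 · 1 = 15
  d = 16: σ(16) · φ(16/16) = 31 · 1 = 31
Summing: (σ * φ)(16) = 8 + 12 + 14 + 15 + 31 = 80.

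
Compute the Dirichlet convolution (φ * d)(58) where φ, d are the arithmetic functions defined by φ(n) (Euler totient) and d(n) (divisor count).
(φ * d)(58) = 90

Divisors of 58: [1, 2, 29, 58]. For each d | 58:
  d = 1: φ(1) · d(58/1) = 1 · 4 = 4
  d = 2: φ(2) · d(58/2) = 1 · 2 = 2
  d = 29: φ(29) · d(58/29) = 28 · 2 = 56
  d = 58: φ(58) · d(58/58) = 28 · 1 = 28
Summing: (φ * d)(58) = 4 + 2 + 56 + 28 = 90.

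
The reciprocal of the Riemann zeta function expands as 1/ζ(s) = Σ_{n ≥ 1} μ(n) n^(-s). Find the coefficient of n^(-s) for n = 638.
μ(638) = -1

Factor n = 638 = 2 · 11 · 29. μ(n) = 0 if any exponent ≥ 2 (not squarefree); otherwise μ(n) = (−1)^{ω(n)} where ω(n) is the number of distinct prime factors. Applying: μ(638) = -1.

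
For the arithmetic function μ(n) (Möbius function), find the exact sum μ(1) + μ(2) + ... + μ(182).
Σ_{n ≤ 182} μ(n) = -5

Compute μ(n) for each 1 ≤ n ≤ 182: μ(1) = 1, μ(2) = -1, μ(3) = -1, μ(4) = 0, μ(5) = -1, μ(6) = 1, μ(7) = -1, μ(8) = 0, μ(9) = 0, μ(10) = 1, μ(11) = -1, μ(12) = 0, μ(13) = -1, μ(14) = 1, μ(15) = 1, μ(16) = 0, μ(17) = -1, μ(18) = 0, μ(19) = -1, μ(20) = 0, μ(21) = 1, μ(22) = 1, μ(23) = -1, μ(24) = 0, μ(25) = 0, μ(26) = 1, μ(27) = 0, μ(28) = 0, μ(29) = -1, μ(30) = -1, μ(31) = -1, μ(32) = 0, μ(33) = 1, μ(34) = 1, μ(35) = 1, μ(36) = 0, μ(37) = -1, μ(38) = 1, μ(39) = 1, μ(40) = 0, μ(41) = -1, μ(42) = -1, μ(43) = -1, μ(44) = 0, μ(45) = 0, μ(46) = 1, μ(47) = -1, μ(48) = 0, μ(49) = 0, μ(50) = 0, μ(51) = 1, μ(52) = 0, μ(53) = -1, μ(54) = 0, μ(55) = 1, μ(56) = 0, μ(57) = 1, μ(58) = 1, μ(59) = -1, μ(60) = 0, μ(61) = -1, μ(62) = 1, μ(63) = 0, μ(64) = 0, μ(65) = 1, μ(66) = -1, μ(67) = -1, μ(68) = 0, μ(69) = 1, μ(70) = -1, μ(71) = -1, μ(72) = 0, μ(73) = -1, μ(74) = 1, μ(75) = 0, μ(76) = 0, μ(77) = 1, μ(78) = -1, μ(79) = -1, μ(80) = 0, μ(81) = 0, μ(82) = 1, μ(83) = -1, μ(84) = 0, μ(85) = 1, μ(86) = 1, μ(87) = 1, μ(88) = 0, μ(89) = -1, μ(90) = 0, μ(91) = 1, μ(92) = 0, μ(93) = 1, μ(94) = 1, μ(95) = 1, μ(96) = 0, μ(97) = -1, μ(98) = 0, μ(99) = 0, μ(100) = 0, μ(101) = -1, μ(102) = -1, μ(103) = -1, μ(104) = 0, μ(105) = -1, μ(106) = 1, μ(107) = -1, μ(108) = 0, μ(109) = -1, μ(110) = -1, μ(111) = 1, μ(112) = 0, μ(113) = -1, μ(114) = -1, μ(115) = 1, μ(116) = 0, μ(117) = 0, μ(118) = 1, μ(119) = 1, μ(120) = 0, μ(121) = 0, μ(122) = 1, μ(123) = 1, μ(124) = 0, μ(125) = 0, μ(126) = 0, μ(127) = -1, μ(128) = 0, μ(129) = 1, μ(130) = -1, μ(131) = -1, μ(132) = 0, μ(133) = 1, μ(134) = 1, μ(135) = 0, μ(136) = 0, μ(137) = -1, μ(138) = -1, μ(139) = -1, μ(140) = 0, μ(141) = 1, μ(142) = 1, μ(143) = 1, μ(144) = 0, μ(145) = 1, μ(146) = 1, μ(147) = 0, μ(148) = 0, μ(149) = -1, μ(150) = 0, μ(151) = -1, μ(152) = 0, μ(153) = 0, μ(154) = -1, μ(155) = 1, μ(156) = 0, μ(157) = -1, μ(158) = 1, μ(159) = 1, μ(160) = 0, μ(161) = 1, μ(162) = 0, μ(163) = -1, μ(164) = 0, μ(165) = -1, μ(166) = 1, μ(167) = -1, μ(168) = 0, μ(169) = 0, μ(170) = -1, μ(171) = 0, μ(172) = 0, μ(173) = -1, μ(174) = -1, μ(175) = 0, μ(176) = 0, μ(177) = 1, μ(178) = 1, μ(179) = -1, μ(180) = 0, μ(181) = -1, μ(182) = -1. Summing all 182 values: -5. (Mertens function M(x) = Σ_{n ≤ x} μ(n); on average M(x) should be small (PNT ⟺ M(x) = o(x)).)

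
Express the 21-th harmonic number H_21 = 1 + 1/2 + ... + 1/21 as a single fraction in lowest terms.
H_21 = 18858053/5173168

Direct summation: H_21 = 1 + 1/2 + ... + 1/21. The least common denominator is lcm(1, ..., 21) = 232792560; over this denominator the numerator is 232792560 + 116396280 + 77597520 + 58198140 + 46558512 + 38798760 + 33256080 + 29099070 + 25865840 + 23279256 + 21162960 + 19399380 + 17907120 + 16628040 + 15519504 + 14549535 + 13693680 + 12932920 + 12252240 + 11639628 + 11085360 = 848612385, so H_21 = 848612385/232792560; reducing by gcd(848612385, 232792560) = 45 gives 18858053/5173168 ≈ 3.64536. (The PNT-adjacent estimate ln(21) + γ ≈ 3.62174 matches within O(1/n).)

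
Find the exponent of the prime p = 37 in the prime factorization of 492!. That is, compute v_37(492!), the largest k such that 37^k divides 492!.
v_37(492!) = 13

Legendre's formula: v_p(n!) = Σ_{k ≥ 1} ⌊n / p^k⌋. For p = 37, n = 492, the terms are:
  ⌊492/37^1⌋ = ⌊492/37⌋ = 13
(the next term ⌊492/37^2⌋ = 0, terminating the sum). Summing: v_37(492!) = 13 = 13.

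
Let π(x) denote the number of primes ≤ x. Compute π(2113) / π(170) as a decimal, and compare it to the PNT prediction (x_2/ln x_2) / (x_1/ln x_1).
π(2113)/π(170) = 319/39 ≈ 8.1795;  PNT prediction ≈ 8.3380.

π(170) = 39 and π(2113) = 319, so π(2113)/π(170) ≈ 8.1795. The PNT-predicted ratio is (2113/ln(2113)) / (170/ln(170)) ≈ 8.3380. The two agree to within a few percent, as expected.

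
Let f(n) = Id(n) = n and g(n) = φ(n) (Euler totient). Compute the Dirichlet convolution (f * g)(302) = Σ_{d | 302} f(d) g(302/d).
(Id * φ)(302) = 903

Divisors of 302: [1, 2, 151, 302]. For each d | 302:
  d = 1: Id(1) · φ(302/1) = 1 · 150 = 150
  d = 2: Id(2) · φ(302/2) = 2 · 150 = 300
  d = 151: Id(151) · φ(302/151) = 151 · 1 = 151
  d = 302: Id(302) · φ(302/302) = 302 · 1 = 302
Summing: (Id * φ)(302) = 150 + 300 + 151 + 302 = 903.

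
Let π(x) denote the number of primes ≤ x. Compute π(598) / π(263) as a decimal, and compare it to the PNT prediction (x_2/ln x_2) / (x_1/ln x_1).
π(598)/π(263) = 108/56 ≈ 1.9286;  PNT prediction ≈ 1.9816.

π(263) = 56 and π(598) = 108, so π(598)/π(263) ≈ 1.9286. The PNT-predicted ratio is (598/ln(598)) / (263/ln(263)) ≈ 1.9816. The two agree to within a few percent, as expected.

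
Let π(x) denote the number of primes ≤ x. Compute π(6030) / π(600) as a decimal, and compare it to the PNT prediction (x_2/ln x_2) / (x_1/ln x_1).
π(6030)/π(600) = 786/109 ≈ 7.2110;  PNT prediction ≈ 7.3857.

π(600) = 109 and π(6030) = 786, so π(6030)/π(600) ≈ 7.2110. The PNT-predicted ratio is (6030/ln(6030)) / (600/ln(600)) ≈ 7.3857. The two agree to within a few percent, as expected.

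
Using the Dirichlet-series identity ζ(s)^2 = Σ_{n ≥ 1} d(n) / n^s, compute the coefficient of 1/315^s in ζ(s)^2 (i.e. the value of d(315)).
d(315) = 12

ζ(s)^2 = (Σ 1/m^s)(Σ 1/k^s). The coefficient of 1/n^s in the product is the number of ordered pairs (m, k) with mk = n, which equals d(n). For n = 315, divisors are [1, 3, 5, 7, 9, 15, 21, 35, 45, 63, 105, 315], so d(315) = 12.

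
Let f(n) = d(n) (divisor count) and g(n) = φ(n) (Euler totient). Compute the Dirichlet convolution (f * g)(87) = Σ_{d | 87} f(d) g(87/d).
(d * φ)(87) = 120

Divisors of 87: [1, 3, 29, 87]. For each d | 87:
  d = 1: d(1) · φ(87/1) = 1 · 56 = 56
  d = 3: d(3) · φ(87/3) = 2 · 28 = 56
  d = 29: d(29) · φ(87/29) = 2 · 2 = 4
  d = 87: d(87) · φ(87/87) = 4 · 1 = 4
Summing: (d * φ)(87) = 56 + 56 + 4 + 4 = 120.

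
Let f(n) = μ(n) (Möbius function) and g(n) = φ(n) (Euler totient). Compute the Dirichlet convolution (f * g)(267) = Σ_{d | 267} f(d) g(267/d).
(μ * φ)(267) = 87

Divisors of 267: [1, 3, 89, 267]. For each d | 267:
  d = 1: μ(1) · φ(267/1) = 1 · 176 = 176
  d = 3: μ(3) · φ(267/3) = -1 · 88 = -88
  d = 89: μ(89) · φ(267/89) = -1 · 2 = -2
  d = 267: μ(267) · φ(267/267) = 1 · 1 = 1
Summing: (μ * φ)(267) = 176 + -88 + -2 + 1 = 87.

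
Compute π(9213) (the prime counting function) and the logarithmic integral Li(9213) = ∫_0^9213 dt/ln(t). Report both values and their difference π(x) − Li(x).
π(9213) = 1142;  Li(9213) ≈ 1160.31;  π(x) − Li(x) ≈ -18.31.

Direct count of primes ≤ 9213 gives π(9213) = 1142. Numerical evaluation of the logarithmic integral gives Li(9213) ≈ 1160.31. The difference π(x) − Li(x) ≈ -18.31 is typically negative for small/moderate x (Li(x) overestimates), though Littlewood's theorem shows this sign changes infinitely often.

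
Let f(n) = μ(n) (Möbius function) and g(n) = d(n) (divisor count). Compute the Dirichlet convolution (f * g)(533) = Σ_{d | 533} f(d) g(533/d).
(μ * d)(533) = 1

Divisors of 533: [1, 13, 41, 533]. For each d | 533:
  d = 1: μ(1) · d(533/1) = 1 · 4 = 4
  d = 13: μ(13) · d(533/13) = -1 · 2 = -2
  d = 41: μ(41) · d(533/41) = -1 · 2 = -2
  d = 533: μ(533) · d(533/533) = 1 · 1 = 1
Summing: (μ * d)(533) = 4 + -2 + -2 + 1 = 1.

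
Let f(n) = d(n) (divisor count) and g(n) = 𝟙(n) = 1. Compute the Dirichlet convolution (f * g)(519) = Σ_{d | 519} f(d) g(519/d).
(d * 𝟙)(519) = 9

Divisors of 519: [1, 3, 173, 519]. For each d | 519:
  d = 1: d(1) · 𝟙(519/1) = 1 · 1 = 1
  d = 3: d(3) · 𝟙(519/3) = 2 · 1 = 2
  d = 173: d(173) · 𝟙(519/173) = 2 · 1 = 2
  d = 519: d(519) · 𝟙(519/519) = 4 · 1 = 4
Summing: (d * 𝟙)(519) = 1 + 2 + 2 + 4 = 9.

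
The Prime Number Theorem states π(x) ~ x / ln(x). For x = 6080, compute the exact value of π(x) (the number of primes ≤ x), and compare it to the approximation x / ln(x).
π(6080) = 793;  x/ln(x) ≈ 697.83;  relative error ≈ 12.00%.

Directly count primes up to 6080: π(6080) = 793. The PNT approximation gives 6080/ln(6080) ≈ 6080/8.71276 ≈ 697.83. Relative error (π(x) − x/ln(x)) / π(x) ≈ 12.00%; the approximation is known to undercount slightly (Li(x) is a better estimate).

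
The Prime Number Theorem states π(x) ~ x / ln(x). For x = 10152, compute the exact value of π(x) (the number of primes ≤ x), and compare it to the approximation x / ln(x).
π(10152) = 1246;  x/ln(x) ≈ 1100.44;  relative error ≈ 11.68%.

Directly count primes up to 10152: π(10152) = 1246. The PNT approximation gives 10152/ln(10152) ≈ 10152/9.22543 ≈ 1100.44. Relative error (π(x) − x/ln(x)) / π(x) ≈ 11.68%; the approximation is known to undercount slightly (Li(x) is a better estimate).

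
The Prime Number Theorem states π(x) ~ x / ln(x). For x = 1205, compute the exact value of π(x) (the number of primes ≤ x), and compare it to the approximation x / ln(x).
π(1205) = 197;  x/ln(x) ≈ 169.86;  relative error ≈ 13.78%.

Directly count primes up to 1205: π(1205) = 197. The PNT approximation gives 1205/ln(1205) ≈ 1205/7.09423 ≈ 169.86. Relative error (π(x) − x/ln(x)) / π(x) ≈ 13.78%; the approximation is known to undercount slightly (Li(x) is a better estimate).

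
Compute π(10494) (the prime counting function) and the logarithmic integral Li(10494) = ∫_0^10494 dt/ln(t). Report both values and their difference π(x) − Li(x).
π(10494) = 1283;  Li(10494) ≈ 1299.63;  π(x) − Li(x) ≈ -16.63.

Direct count of primes ≤ 10494 gives π(10494) = 1283. Numerical evaluation of the logarithmic integral gives Li(10494) ≈ 1299.63. The difference π(x) − Li(x) ≈ -16.63 is typically negative for small/moderate x (Li(x) overestimates), though Littlewood's theorem shows this sign changes infinitely often.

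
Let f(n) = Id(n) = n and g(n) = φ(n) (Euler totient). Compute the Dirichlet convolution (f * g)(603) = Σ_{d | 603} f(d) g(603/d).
(Id * φ)(603) = 2793

Divisors of 603: [1, 3, 9, 67, 201, 603]. For each d | 603:
  d = 1: Id(1) · φ(603/1) = 1 · 396 = 396
  d = 3: Id(3) · φ(603/3) = 3 · 132 = 396
  d = 9: Id(9) · φ(603/9) = 9 · 66 = 594
  d = 67: Id(67) · φ(603/67) = 67 · 6 = 402
  d = 201: Id(201) · φ(603/201) = 201 · 2 = 402
  d = 603: Id(603) · φ(603/603) = 603 · 1 = 603
Summing: (Id * φ)(603) = 396 + 396 + 594 + 402 + 402 + 603 = 2793.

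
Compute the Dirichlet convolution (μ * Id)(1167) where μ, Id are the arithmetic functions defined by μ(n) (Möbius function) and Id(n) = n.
(μ * Id)(1167) = 776

Divisors of 1167: [1, 3, 389, 1167]. For each d | 1167:
  d = 1: μ(1) · Id(1167/1) = 1 · 1167 = 1167
  d = 3: μ(3) · Id(1167/3) = -1 · 389 = -389
  d = 389: μ(389) · Id(1167/389) = -1 · 3 = -3
  d = 1167: μ(1167) · Id(1167/1167) = 1 · 1 = 1
Summing: (μ * Id)(1167) = 1167 + -389 + -3 + 1 = 776.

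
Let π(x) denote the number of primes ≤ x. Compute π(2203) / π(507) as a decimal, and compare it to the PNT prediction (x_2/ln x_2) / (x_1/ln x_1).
π(2203)/π(507) = 328/96 ≈ 3.4167;  PNT prediction ≈ 3.5159.

π(507) = 96 and π(2203) = 328, so π(2203)/π(507) ≈ 3.4167. The PNT-predicted ratio is (2203/ln(2203)) / (507/ln(507)) ≈ 3.5159. The two agree to within a few percent, as expected.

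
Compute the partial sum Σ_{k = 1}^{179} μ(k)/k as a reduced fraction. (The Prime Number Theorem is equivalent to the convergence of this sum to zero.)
Σ μ(k)/k = -144087981517635476714028475868546320125145063113926500300851703048561/29819592777931214269172453467810429868925511217482600306406141434158090

Values of μ(k) for 1 ≤ k ≤ 179: μ(1) = 1, μ(2) = -1, μ(3) = -1, μ(5) = -1, μ(6) = 1, μ(7) = -1, μ(10) = 1, μ(11) = -1, μ(13) = -1, μ(14) = 1, μ(15) = 1, μ(17) = -1, μ(19) = -1, μ(21) = 1, μ(22) = 1, μ(23) = -1, μ(26) = 1, μ(29) = -1, μ(30) = -1, μ(31) = -1, μ(33) = 1, μ(34) = 1, μ(35) = 1, μ(37) = -1, μ(38) = 1, μ(39) = 1, μ(41) = -1, μ(42) = -1, μ(43) = -1, μ(46) = 1, μ(47) = -1, μ(51) = 1, μ(53) = -1, μ(55) = 1, μ(57) = 1, μ(58) = 1, μ(59) = -1, μ(61) = -1, μ(62) = 1, μ(65) = 1, μ(66) = -1, μ(67) = -1, μ(69) = 1, μ(70) = -1, μ(71) = -1, μ(73) = -1, μ(74) = 1, μ(77) = 1, μ(78) = -1, μ(79) = -1, μ(82) = 1, μ(83) = -1, μ(85) = 1, μ(86) = 1, μ(87) = 1, μ(89) = -1, μ(91) = 1, μ(93) = 1, μ(94) = 1, μ(95) = 1, μ(97) = -1, μ(101) = -1, μ(102) = -1, μ(103) = -1, μ(105) = -1, μ(106) = 1, μ(107) = -1, μ(109) = -1, μ(110) = -1, μ(111) = 1, μ(113) = -1, μ(114) = -1, μ(115) = 1, μ(118) = 1, μ(119) = 1, μ(122) = 1, μ(123) = 1, μ(127) = -1, μ(129) = 1, μ(130) = -1, μ(131) = -1, μ(133) = 1, μ(134) = 1, μ(137) = -1, μ(138) = -1, μ(139) = -1, μ(141) = 1, μ(142) = 1, μ(143) = 1, μ(145) = 1, μ(146) = 1, μ(149) = -1, μ(151) = -1, μ(154) = -1, μ(155) = 1, μ(157) = -1, μ(158) = 1, μ(159) = 1, μ(161) = 1, μ(163) = -1, μ(165) = -1, μ(166) = 1, μ(167) = -1, μ(170) = -1, μ(173) = -1, μ(174) = -1, μ(177) = 1, μ(178) = 1, μ(179) = -1, with μ = 0 on non-squarefree integers. Summing μ(k)/k for k where μ(k) ≠ 0 gives -144087981517635476714028475868546320125145063113926500300851703048561/29819592777931214269172453467810429868925511217482600306406141434158090 ≈ -0.0048. (PNT ⟺ this sum → 0 as n → ∞.)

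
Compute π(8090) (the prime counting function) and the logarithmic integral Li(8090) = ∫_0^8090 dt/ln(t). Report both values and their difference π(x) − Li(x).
π(8090) = 1017;  Li(8090) ≈ 1036.42;  π(x) − Li(x) ≈ -19.42.

Direct count of primes ≤ 8090 gives π(8090) = 1017. Numerical evaluation of the logarithmic integral gives Li(8090) ≈ 1036.42. The difference π(x) − Li(x) ≈ -19.42 is typically negative for small/moderate x (Li(x) overestimates), though Littlewood's theorem shows this sign changes infinitely often.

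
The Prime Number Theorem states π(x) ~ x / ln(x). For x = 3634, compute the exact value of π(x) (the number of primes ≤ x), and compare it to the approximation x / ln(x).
π(3634) = 508;  x/ln(x) ≈ 443.27;  relative error ≈ 12.74%.

Directly count primes up to 3634: π(3634) = 508. The PNT approximation gives 3634/ln(3634) ≈ 3634/8.19809 ≈ 443.27. Relative error (π(x) − x/ln(x)) / π(x) ≈ 12.74%; the approximation is known to undercount slightly (Li(x) is a better estimate).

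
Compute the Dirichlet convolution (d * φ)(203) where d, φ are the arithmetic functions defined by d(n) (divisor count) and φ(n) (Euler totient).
(d * φ)(203) = 240

Divisors of 203: [1, 7, 29, 203]. For each d | 203:
  d = 1: d(1) · φ(203/1) = 1 · 168 = 168
  d = 7: d(7) · φ(203/7) = 2 · 28 = 56
  d = 29: d(29) · φ(203/29) = 2 · 6 = 12
  d = 203: d(203) · φ(203/203) = 4 · 1 = 4
Summing: (d * φ)(203) = 168 + 56 + 12 + 4 = 240.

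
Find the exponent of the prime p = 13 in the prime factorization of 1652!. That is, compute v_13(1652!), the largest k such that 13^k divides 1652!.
v_13(1652!) = 136

Legendre's formula: v_p(n!) = Σ_{k ≥ 1} ⌊n / p^k⌋. For p = 13, n = 1652, the terms are:
  ⌊1652/13^1⌋ = ⌊1652/13⌋ = 127
  ⌊1652/13^2⌋ = ⌊1652/169⌋ = 9
(the next term ⌊1652/13^3⌋ = 0, terminating the sum). Summing: v_13(1652!) = 127 + 9 = 136.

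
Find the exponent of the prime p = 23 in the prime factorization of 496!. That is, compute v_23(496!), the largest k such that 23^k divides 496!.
v_23(496!) = 21

Legendre's formula: v_p(n!) = Σ_{k ≥ 1} ⌊n / p^k⌋. For p = 23, n = 496, the terms are:
  ⌊496/23^1⌋ = ⌊496/23⌋ = 21
(the next term ⌊496/23^2⌋ = 0, terminating the sum). Summing: v_23(496!) = 21 = 21.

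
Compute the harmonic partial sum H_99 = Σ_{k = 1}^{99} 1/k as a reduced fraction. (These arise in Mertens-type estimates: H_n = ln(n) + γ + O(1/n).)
H_99 = 360968703235711654233892612988250163157207/69720375229712477164533808935312303556800

Direct summation: H_99 = 1 + 1/2 + ... + 1/99. The least common denominator is lcm(1, ..., 99) = 69720375229712477164533808935312303556800; over this denominator the numerator is 69720375229712477164533808935312303556800 + 34860187614856238582266904467656151778400 + 23240125076570825721511269645104101185600 + 17430093807428119291133452233828075889200 + 13944075045942495432906761787062460711360 + 11620062538285412860755634822552050592800 + 9960053604244639594933401276473186222400 + 8715046903714059645566726116914037944600 + 7746708358856941907170423215034700395200 + 6972037522971247716453380893531230355680 + 6338215929973861560412164448664754868800 + 5810031269142706430377817411276025296400 + 5363105786900959781887216071947100273600 + 4980026802122319797466700638236593111200 + 4648025015314165144302253929020820237120 + 4357523451857029822783363058457018972300 + 4101198542924263362619635819724253150400 + 3873354179428470953585211607517350197600 + 3669493433142761956028095207121700187200 + 3486018761485623858226690446765615177840 + 3320017868081546531644467092157728740800 + 3169107964986930780206082224332377434400 + 3031320662161412050631904736317926241600 + 2905015634571353215188908705638012648200 + 2788815009188499086581352357412492142272 + 2681552893450479890943608035973550136800 + 2582236119618980635723474405011566798400 + 2490013401061159898733350319118296555600 + 2404150869990085419466683066734907019200 + 2324012507657082572151126964510410118560 + 2249044362248789585952703514042332372800 + 2178761725928514911391681529228509486150 + 2112738643324620520137388149554918289600 + 2050599271462131681309817909862126575200 + 1992010720848927918986680255294637244480 + 1936677089714235476792605803758675098800 + 1884334465667904788230643484738170366400 + 1834746716571380978014047603560850093600 + 1787701928966986593962405357315700091200 + 1743009380742811929113345223382807588920 + 1700496956822255540598385583788104964800 + 1660008934040773265822233546078864370400 + 1621404075109592492198460672914239617600 + 1584553982493465390103041112166188717200 + 1549341671771388381434084643006940079040 + 1515660331080706025315952368158963120800 + 1483412238930052705628378913517283054400 + 1452507817285676607594454352819006324100 + 1422864800606377084990485896639026603200 + 1394407504594249543290676178706246071136 + 1367066180974754454206545273241417716800 + 1340776446725239945471804017986775068400 + 1315478777919103342727052998779477425600 + 1291118059809490317861737202505783399200 + 1267643185994772312082432889732950973760 + 1245006700530579949366675159559148277800 + 1223164477714253985342698402373900062400 + 1202075434995042709733341533367453509600 + 1181701275079872494314132354835801755200 + 1162006253828541286075563482255205059280 + 1142956970978893068271046048119873828800 + 1124522181124394792976351757021166186400 + 1106672622693848843881489030719242913600 + 1089380862964257455695840764614254743075 + 1072621157380191956377443214389420054720 + 1056369321662310260068694074777459144800 + 1040602615368842942754235954258392590400 + 1025299635731065840654908954931063287600 + 1010440220720470683543968245439308747200 + 996005360424463959493340127647318622240 + 981977115911443340345546604722708500800 + 968338544857117738396302901879337549400 + 955073633283732563897723410072771281600 + 942167232833952394115321742369085183200 + 929605003062833028860450785804164047424 + 917373358285690489007023801780425046800 + 905459418567694508630309206952107838400 + 893850964483493296981202678657850045600 + 882536395312816166639668467535598779200 + 871504690371405964556672611691403794460 + 860745373206326878574491468337188932800 + 850248478411127770299192791894052482400 + 840004520839909363428118179943521729600 + 830004467020386632911116773039432185200 + 820239708584852672523927163944850630080 + 810702037554796246099230336457119808800 + 801383623330028473155561022244969006400 + 792276991246732695051520556083094358600 + 783375002581039069264424819497891051200 + 774670835885694190717042321503470039520 + 766157969557279968841030867421014324800 + 757830165540353012657976184079481560400 + 749681454082929861984234504680777457600 + 741706119465026352814189456758641527200 + 733898686628552391205619041424340037440 + 726253908642838303797227176409503162050 + 718766754945489455304472257065075294400 + 711432400303188542495242948319513301600 + 704246214441540173379129383184972763200 = 360968703235711654233892612988250163157207, so H_99 = 360968703235711654233892612988250163157207/69720375229712477164533808935312303556800 (already in lowest terms) ≈ 5.17738. (The PNT-adjacent estimate ln(99) + γ ≈ 5.17234 matches within O(1/n).)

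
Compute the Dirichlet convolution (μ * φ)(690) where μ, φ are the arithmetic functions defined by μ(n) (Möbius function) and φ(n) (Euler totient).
(μ * φ)(690) = 0

Divisors of 690: [1, 2, 3, 5, 6, 10, 15, 23, 30, 46, 69, 115, 138, 230, 345, 690]. For each d | 690:
  d = 1: μ(1) · φ(690/1) = 1 · 176 = 176
  d = 2: μ(2) · φ(690/2) = -1 · 176 = -176
  d = 3: μ(3) · φ(690/3) = -1 · 88 = -88
  d = 5: μ(5) · φ(690/5) = -1 · 44 = -44
  d = 6: μ(6) · φ(690/6) = 1 · 88 = 88
  d = 10: μ(10) · φ(690/10) = 1 · 44 = 44
  d = 15: μ(15) · φ(690/15) = 1 · 22 = 22
  d = 23: μ(23) · φ(690/23) = -1 · 8 = -8
  d = 30: μ(30) · φ(690/30) = -1 · 22 = -22
  d = 46: μ(46) · φ(690/46) = 1 · 8 = 8
  d = 69: μ(69) · φ(690/69) = 1 · 4 = 4
  d = 115: μ(115) · φ(690/115) = 1 · 2 = 2
  d = 138: μ(138) · φ(690/138) = -1 · 4 = -4
  d = 230: μ(230) · φ(690/230) = -1 · 2 = -2
  d = 345: μ(345) · φ(690/345) = -1 · 1 = -1
  d = 690: μ(690) · φ(690/690) = 1 · 1 = 1
Summing: (μ * φ)(690) = 176 + -176 + -88 + -44 + 88 + 44 + 22 + -8 + -22 + 8 + 4 + 2 + -4 + -2 + -1 + 1 = 0.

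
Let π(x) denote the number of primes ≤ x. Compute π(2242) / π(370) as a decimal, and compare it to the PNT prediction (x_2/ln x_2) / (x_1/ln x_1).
π(2242)/π(370) = 333/73 ≈ 4.5616;  PNT prediction ≈ 4.6445.

π(370) = 73 and π(2242) = 333, so π(2242)/π(370) ≈ 4.5616. The PNT-predicted ratio is (2242/ln(2242)) / (370/ln(370)) ≈ 4.6445. The two agree to within a few percent, as expected.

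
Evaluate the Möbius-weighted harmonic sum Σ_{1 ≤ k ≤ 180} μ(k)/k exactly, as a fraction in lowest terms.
Σ μ(k)/k = -144087981517635476714028475868546320125145063113926500300851703048561/29819592777931214269172453467810429868925511217482600306406141434158090

Values of μ(k) for 1 ≤ k ≤ 180: μ(1) = 1, μ(2) = -1, μ(3) = -1, μ(5) = -1, μ(6) = 1, μ(7) = -1, μ(10) = 1, μ(11) = -1, μ(13) = -1, μ(14) = 1, μ(15) = 1, μ(17) = -1, μ(19) = -1, μ(21) = 1, μ(22) = 1, μ(23) = -1, μ(26) = 1, μ(29) = -1, μ(30) = -1, μ(31) = -1, μ(33) = 1, μ(34) = 1, μ(35) = 1, μ(37) = -1, μ(38) = 1, μ(39) = 1, μ(41) = -1, μ(42) = -1, μ(43) = -1, μ(46) = 1, μ(47) = -1, μ(51) = 1, μ(53) = -1, μ(55) = 1, μ(57) = 1, μ(58) = 1, μ(59) = -1, μ(61) = -1, μ(62) = 1, μ(65) = 1, μ(66) = -1, μ(67) = -1, μ(69) = 1, μ(70) = -1, μ(71) = -1, μ(73) = -1, μ(74) = 1, μ(77) = 1, μ(78) = -1, μ(79) = -1, μ(82) = 1, μ(83) = -1, μ(85) = 1, μ(86) = 1, μ(87) = 1, μ(89) = -1, μ(91) = 1, μ(93) = 1, μ(94) = 1, μ(95) = 1, μ(97) = -1, μ(101) = -1, μ(102) = -1, μ(103) = -1, μ(105) = -1, μ(106) = 1, μ(107) = -1, μ(109) = -1, μ(110) = -1, μ(111) = 1, μ(113) = -1, μ(114) = -1, μ(115) = 1, μ(118) = 1, μ(119) = 1, μ(122) = 1, μ(123) = 1, μ(127) = -1, μ(129) = 1, μ(130) = -1, μ(131) = -1, μ(133) = 1, μ(134) = 1, μ(137) = -1, μ(138) = -1, μ(139) = -1, μ(141) = 1, μ(142) = 1, μ(143) = 1, μ(145) = 1, μ(146) = 1, μ(149) = -1, μ(151) = -1, μ(154) = -1, μ(155) = 1, μ(157) = -1, μ(158) = 1, μ(159) = 1, μ(161) = 1, μ(163) = -1, μ(165) = -1, μ(166) = 1, μ(167) = -1, μ(170) = -1, μ(173) = -1, μ(174) = -1, μ(177) = 1, μ(178) = 1, μ(179) = -1, with μ = 0 on non-squarefree integers. Summing μ(k)/k for k where μ(k) ≠ 0 gives -144087981517635476714028475868546320125145063113926500300851703048561/29819592777931214269172453467810429868925511217482600306406141434158090 ≈ -0.0048. (PNT ⟺ this sum → 0 as n → ∞.)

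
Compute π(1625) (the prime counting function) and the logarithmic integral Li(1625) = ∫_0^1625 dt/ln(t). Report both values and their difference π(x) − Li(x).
π(1625) = 257;  Li(1625) ≈ 264.81;  π(x) − Li(x) ≈ -7.81.

Direct count of primes ≤ 1625 gives π(1625) = 257. Numerical evaluation of the logarithmic integral gives Li(1625) ≈ 264.81. The difference π(x) − Li(x) ≈ -7.81 is typically negative for small/moderate x (Li(x) overestimates), though Littlewood's theorem shows this sign changes infinitely often.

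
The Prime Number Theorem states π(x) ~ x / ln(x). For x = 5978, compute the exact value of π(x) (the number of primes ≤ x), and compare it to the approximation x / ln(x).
π(5978) = 781;  x/ln(x) ≈ 687.46;  relative error ≈ 11.98%.

Directly count primes up to 5978: π(5978) = 781. The PNT approximation gives 5978/ln(5978) ≈ 5978/8.69584 ≈ 687.46. Relative error (π(x) − x/ln(x)) / π(x) ≈ 11.98%; the approximation is known to undercount slightly (Li(x) is a better estimate).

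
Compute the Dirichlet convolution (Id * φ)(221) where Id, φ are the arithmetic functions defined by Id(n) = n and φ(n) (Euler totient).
(Id * φ)(221) = 825

Divisors of 221: [1, 13, 17, 221]. For each d | 221:
  d = 1: Id(1) · φ(221/1) = 1 · 192 = 192
  d = 13: Id(13) · φ(221/13) = 13 · 16 = 208
  d = 17: Id(17) · φ(221/17) = 17 · 12 = 204
  d = 221: Id(221) · φ(221/221) = 221 · 1 = 221
Summing: (Id * φ)(221) = 192 + 208 + 204 + 221 = 825.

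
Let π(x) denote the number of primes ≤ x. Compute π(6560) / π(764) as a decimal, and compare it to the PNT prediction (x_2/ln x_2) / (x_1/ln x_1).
π(6560)/π(764) = 847/135 ≈ 6.2741;  PNT prediction ≈ 6.4857.

π(764) = 135 and π(6560) = 847, so π(6560)/π(764) ≈ 6.2741. The PNT-predicted ratio is (6560/ln(6560)) / (764/ln(764)) ≈ 6.4857. The two agree to within a few percent, as expected.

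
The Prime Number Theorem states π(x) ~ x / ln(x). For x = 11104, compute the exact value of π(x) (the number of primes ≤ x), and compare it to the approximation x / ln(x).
π(11104) = 1345;  x/ln(x) ≈ 1192.05;  relative error ≈ 11.37%.

Directly count primes up to 11104: π(11104) = 1345. The PNT approximation gives 11104/ln(11104) ≈ 11104/9.31506 ≈ 1192.05. Relative error (π(x) − x/ln(x)) / π(x) ≈ 11.37%; the approximation is known to undercount slightly (Li(x) is a better estimate).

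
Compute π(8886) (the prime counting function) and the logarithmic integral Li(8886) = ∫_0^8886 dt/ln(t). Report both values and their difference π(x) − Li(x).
π(8886) = 1106;  Li(8886) ≈ 1124.42;  π(x) − Li(x) ≈ -18.42.

Direct count of primes ≤ 8886 gives π(8886) = 1106. Numerical evaluation of the logarithmic integral gives Li(8886) ≈ 1124.42. The difference π(x) − Li(x) ≈ -18.42 is typically negative for small/moderate x (Li(x) overestimates), though Littlewood's theorem shows this sign changes infinitely often.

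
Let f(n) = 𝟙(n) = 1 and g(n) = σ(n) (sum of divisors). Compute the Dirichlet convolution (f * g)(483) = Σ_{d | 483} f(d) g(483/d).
(𝟙 * σ)(483) = 1125

Divisors of 483: [1, 3, 7, 21, 23, 69, 161, 483]. For each d | 483:
  d = 1: 𝟙(1) · σ(483/1) = 1 · 768 = 768
  d = 3: 𝟙(3) · σ(483/3) = 1 · 192 = 192
  d = 7: 𝟙(7) · σ(483/7) = 1 · 96 = 96
  d = 21: 𝟙(21) · σ(483/21) = 1 · 24 = 24
  d = 23: 𝟙(23) · σ(483/23) = 1 · 32 = 32
  d = 69: 𝟙(69) · σ(483/69) = 1 · 8 = 8
  d = 161: 𝟙(161) · σ(483/161) = 1 · 4 = 4
  d = 483: 𝟙(483) · σ(483/483) = 1 · 1 = 1
Summing: (𝟙 * σ)(483) = 768 + 192 + 96 + 24 + 32 + 8 + 4 + 1 = 1125.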